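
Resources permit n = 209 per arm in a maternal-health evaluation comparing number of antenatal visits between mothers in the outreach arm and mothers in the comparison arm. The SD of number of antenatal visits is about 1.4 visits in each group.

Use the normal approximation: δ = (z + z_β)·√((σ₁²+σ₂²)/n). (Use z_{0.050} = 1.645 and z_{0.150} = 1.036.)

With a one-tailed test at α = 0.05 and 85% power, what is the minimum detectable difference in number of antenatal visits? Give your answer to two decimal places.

Minimum detectable difference ≈ 0.37 visits

δ = (z_α + z_β) · √((σ₁²+σ₂²)/n)
  = (1.645 + 1.036) · √(3.92/209)
  = 2.681 · √0.01876
  = 2.681 · 0.1370
  = 0.3672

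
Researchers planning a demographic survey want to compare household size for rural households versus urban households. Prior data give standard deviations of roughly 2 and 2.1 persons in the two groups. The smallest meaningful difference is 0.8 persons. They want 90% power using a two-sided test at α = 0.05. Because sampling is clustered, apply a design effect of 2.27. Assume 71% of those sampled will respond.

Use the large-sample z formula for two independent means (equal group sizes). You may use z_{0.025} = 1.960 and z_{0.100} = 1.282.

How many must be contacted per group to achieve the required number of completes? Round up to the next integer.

n = (z_{α/2} + z_β)² · (σ₁² + σ₂²) / δ²
  = (1.960 + 1.282)² · (2² + 2.1² = 8.41) / 0.8²
  = 10.5106 · 8.41 / 0.64
  = 138.12
Design effect: 2.27 × 138.12 = 313.52.
Adjust for 71% response: 313.52 / 0.71 = 441.58.
Round up → n = 442 per group.

n = 442 per group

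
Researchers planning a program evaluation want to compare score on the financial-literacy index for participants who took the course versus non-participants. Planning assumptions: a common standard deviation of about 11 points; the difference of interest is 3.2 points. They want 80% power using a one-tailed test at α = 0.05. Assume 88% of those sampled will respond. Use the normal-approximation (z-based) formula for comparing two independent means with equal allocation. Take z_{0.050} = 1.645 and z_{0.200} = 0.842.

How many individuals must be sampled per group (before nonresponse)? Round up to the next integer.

n = 167 per group

n = (z_α + z_β)² · (σ₁² + σ₂²) / δ²
  = (1.645 + 0.842)² · (2·11² = 242) / 3.2²
  = 6.1852 · 242 / 10.24
  = 146.17
Adjust for 88% response: 146.17 / 0.88 = 166.11.
Round up → n = 167 per group.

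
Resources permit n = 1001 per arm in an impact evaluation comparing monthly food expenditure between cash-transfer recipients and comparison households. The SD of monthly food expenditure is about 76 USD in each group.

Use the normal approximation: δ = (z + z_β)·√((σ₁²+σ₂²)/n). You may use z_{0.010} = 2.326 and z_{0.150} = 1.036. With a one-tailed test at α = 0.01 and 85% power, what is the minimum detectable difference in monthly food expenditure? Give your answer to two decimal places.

Minimum detectable difference ≈ 11.42 USD

δ = (z_α + z_β) · √((σ₁²+σ₂²)/n)
  = (2.326 + 1.036) · √(11552/1001)
  = 3.362 · √11.5405
  = 3.362 · 3.3971
  = 11.4211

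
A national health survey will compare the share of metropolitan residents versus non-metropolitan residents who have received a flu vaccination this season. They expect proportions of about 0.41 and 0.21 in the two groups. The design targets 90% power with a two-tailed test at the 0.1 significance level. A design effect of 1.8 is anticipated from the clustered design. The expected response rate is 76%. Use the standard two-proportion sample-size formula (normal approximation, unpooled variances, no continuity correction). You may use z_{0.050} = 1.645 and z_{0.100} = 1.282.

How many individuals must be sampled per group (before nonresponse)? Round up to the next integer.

n = 207 per group

n = (z_{α/2} + z_β)² · [p₁(1−p₁) + p₂(1−p₂)] / (p₁ − p₂)²
  = (1.645 + 1.282)² · (0.41·0.59 + 0.21·0.79) / (0.20)²
  = (2.927)² · (0.2419 + 0.1659) / 0.0400
  = 8.5673 · 0.4078 / 0.0400
  = 87.34
Design effect: 1.8 × 87.34 = 157.22.
Adjust for 76% response: 157.22 / 0.76 = 206.87.
Round up → n = 207 per group.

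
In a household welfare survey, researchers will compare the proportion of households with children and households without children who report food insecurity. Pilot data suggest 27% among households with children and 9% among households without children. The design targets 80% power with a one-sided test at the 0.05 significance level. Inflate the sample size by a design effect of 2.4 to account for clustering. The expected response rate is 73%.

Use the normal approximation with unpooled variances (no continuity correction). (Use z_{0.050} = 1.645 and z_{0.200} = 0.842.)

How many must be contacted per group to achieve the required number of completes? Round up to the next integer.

n = 176 per group

n = (z_α + z_β)² · [p₁(1−p₁) + p₂(1−p₂)] / (p₁ − p₂)²
  = (1.645 + 0.842)² · (0.27·0.73 + 0.09·0.91) / (0.18)²
  = (2.487)² · (0.1971 + 0.0819) / 0.0324
  = 6.1852 · 0.2790 / 0.0324
  = 53.26
Design effect: 2.4 × 53.26 = 127.83.
Adjust for 73% response: 127.83 / 0.73 = 175.11.
Round up → n = 176 per group.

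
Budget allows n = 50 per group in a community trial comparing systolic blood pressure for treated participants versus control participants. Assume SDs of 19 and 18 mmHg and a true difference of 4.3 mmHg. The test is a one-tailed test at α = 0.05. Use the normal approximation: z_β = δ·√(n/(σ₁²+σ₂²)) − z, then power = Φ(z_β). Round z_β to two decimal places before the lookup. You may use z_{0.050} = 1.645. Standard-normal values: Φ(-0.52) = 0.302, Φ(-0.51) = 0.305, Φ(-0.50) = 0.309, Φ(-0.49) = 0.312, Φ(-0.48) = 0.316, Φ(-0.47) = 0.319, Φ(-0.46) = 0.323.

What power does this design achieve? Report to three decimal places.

z_β = δ·√(n/(σ₁²+σ₂²)) − z_α
    = 4.3 · √(50/685) − 1.645
    = 4.3 · 0.27017 − 1.645
    = 1.1617 − 1.645 = -0.4833 → -0.48
Power = Φ(-0.48) = 0.316.

Power ≈ 0.316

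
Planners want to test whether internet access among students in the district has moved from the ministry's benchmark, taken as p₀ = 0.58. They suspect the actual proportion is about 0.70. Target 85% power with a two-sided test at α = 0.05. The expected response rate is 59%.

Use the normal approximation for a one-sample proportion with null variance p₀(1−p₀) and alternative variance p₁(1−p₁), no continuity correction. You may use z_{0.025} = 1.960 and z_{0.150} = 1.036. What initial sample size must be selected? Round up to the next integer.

n = [z_{α/2}·√(p₀q₀) + z_β·√(p₁q₁)]² / (p₁ − p₀)²
  = [1.960·√(0.58·0.42) + 1.036·√(0.70·0.30)]² / (0.12)²
  = [1.960·0.4936 + 1.036·0.4583]² / 0.0144
  = [1.4421]² / 0.0144
  = 144.43
Adjust for 59% response: 144.43 / 0.59 = 244.79.
Round up → n = 245.

n = 245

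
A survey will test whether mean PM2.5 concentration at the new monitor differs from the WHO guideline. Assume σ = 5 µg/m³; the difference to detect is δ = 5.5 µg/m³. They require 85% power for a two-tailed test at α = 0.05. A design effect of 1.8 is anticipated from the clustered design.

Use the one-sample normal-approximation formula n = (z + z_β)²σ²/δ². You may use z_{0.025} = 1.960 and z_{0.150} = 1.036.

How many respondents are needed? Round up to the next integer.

n = 14

n = (z_{α/2} + z_β)² · σ² / δ²
  = (1.960 + 1.036)² · 5² / 5.5²
  = 8.9760 · 25 / 30.25
  = 7.42
Design effect: 1.8 × 7.42 = 13.35.
Round up → n = 14.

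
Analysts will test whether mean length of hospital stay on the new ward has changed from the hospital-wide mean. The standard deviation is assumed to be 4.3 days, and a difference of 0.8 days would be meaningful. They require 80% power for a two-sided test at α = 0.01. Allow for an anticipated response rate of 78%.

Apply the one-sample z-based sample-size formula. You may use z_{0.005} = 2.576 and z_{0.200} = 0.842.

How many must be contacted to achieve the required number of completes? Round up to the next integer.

n = 433

n = (z_{α/2} + z_β)² · σ² / δ²
  = (2.576 + 0.842)² · 4.3² / 0.8²
  = 11.6827 · 18.49 / 0.64
  = 337.52
Adjust for 78% response: 337.52 / 0.78 = 432.72.
Round up → n = 433.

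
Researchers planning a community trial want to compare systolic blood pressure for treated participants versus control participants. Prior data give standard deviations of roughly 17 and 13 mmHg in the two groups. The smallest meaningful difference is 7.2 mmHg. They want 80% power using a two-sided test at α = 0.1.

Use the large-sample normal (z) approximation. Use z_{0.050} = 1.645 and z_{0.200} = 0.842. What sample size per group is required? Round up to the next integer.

n = 55 per group

n = (z_{α/2} + z_β)² · (σ₁² + σ₂²) / δ²
  = (1.645 + 0.842)² · (17² + 13² = 458) / 7.2²
  = 6.1852 · 458 / 51.84
  = 54.65
Round up → n = 55 per group.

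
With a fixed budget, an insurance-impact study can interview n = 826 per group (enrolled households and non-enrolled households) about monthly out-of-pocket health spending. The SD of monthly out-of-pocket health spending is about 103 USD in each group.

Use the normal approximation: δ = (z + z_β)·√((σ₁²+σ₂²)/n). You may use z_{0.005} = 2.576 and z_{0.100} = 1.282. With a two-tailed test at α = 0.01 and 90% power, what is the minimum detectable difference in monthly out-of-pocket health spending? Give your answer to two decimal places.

Minimum detectable difference ≈ 19.55 USD

δ = (z_{α/2} + z_β) · √((σ₁²+σ₂²)/n)
  = (2.576 + 1.282) · √(21218/826)
  = 3.858 · √25.6877
  = 3.858 · 5.0683
  = 19.5535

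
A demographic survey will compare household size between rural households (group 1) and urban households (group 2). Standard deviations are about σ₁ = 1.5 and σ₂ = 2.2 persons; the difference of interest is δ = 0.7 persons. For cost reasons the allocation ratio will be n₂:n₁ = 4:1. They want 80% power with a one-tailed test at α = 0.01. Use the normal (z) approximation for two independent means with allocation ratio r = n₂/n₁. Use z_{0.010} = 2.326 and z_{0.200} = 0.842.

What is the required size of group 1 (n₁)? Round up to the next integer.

n₁ = 71

n₁ = (z_α + z_β)² · (σ₁² + σ₂²/r) / δ²
   = (2.326 + 0.842)² · (1.5² + 2.2²/4) / 0.7²
   = 10.0362 · (2.25 + 1.21) / 0.49
   = 10.0362 · 3.46 / 0.49
   = 70.87
Round up → n₁ = 71; n₂ = r·n₁ = 4 × 71 = 284.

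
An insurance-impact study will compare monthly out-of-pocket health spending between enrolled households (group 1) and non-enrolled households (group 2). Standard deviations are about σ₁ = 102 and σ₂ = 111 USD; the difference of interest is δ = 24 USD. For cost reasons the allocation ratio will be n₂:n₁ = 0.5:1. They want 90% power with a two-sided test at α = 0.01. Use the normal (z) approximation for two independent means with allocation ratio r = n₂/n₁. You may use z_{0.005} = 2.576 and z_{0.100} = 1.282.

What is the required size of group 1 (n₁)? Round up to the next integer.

n₁ = 906

n₁ = (z_{α/2} + z_β)² · (σ₁² + σ₂²/r) / δ²
   = (2.576 + 1.282)² · (102² + 111²/0.5) / 24²
   = 14.8842 · (10404 + 24642) / 576
   = 14.8842 · 35046 / 576
   = 905.61
Round up → n₁ = 906; n₂ = r·n₁ = 0.5 × 906 = 453.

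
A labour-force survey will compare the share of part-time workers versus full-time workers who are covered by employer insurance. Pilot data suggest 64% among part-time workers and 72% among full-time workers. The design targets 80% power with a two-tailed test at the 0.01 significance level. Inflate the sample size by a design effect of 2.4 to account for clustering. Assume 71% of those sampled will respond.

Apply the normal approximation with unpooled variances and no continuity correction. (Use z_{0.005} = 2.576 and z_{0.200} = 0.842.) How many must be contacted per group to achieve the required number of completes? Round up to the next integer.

n = (z_{α/2} + z_β)² · [p₁(1−p₁) + p₂(1−p₂)] / (p₁ − p₂)²
  = (2.576 + 0.842)² · (0.64·0.36 + 0.72·0.28) / (-0.08)²
  = (3.418)² · (0.2304 + 0.2016) / 0.0064
  = 11.6827 · 0.4320 / 0.0064
  = 788.58
Design effect: 2.4 × 788.58 = 1892.60.
Adjust for 71% response: 1892.60 / 0.71 = 2665.64.
Round up → n = 2666 per group.

n = 2666 per group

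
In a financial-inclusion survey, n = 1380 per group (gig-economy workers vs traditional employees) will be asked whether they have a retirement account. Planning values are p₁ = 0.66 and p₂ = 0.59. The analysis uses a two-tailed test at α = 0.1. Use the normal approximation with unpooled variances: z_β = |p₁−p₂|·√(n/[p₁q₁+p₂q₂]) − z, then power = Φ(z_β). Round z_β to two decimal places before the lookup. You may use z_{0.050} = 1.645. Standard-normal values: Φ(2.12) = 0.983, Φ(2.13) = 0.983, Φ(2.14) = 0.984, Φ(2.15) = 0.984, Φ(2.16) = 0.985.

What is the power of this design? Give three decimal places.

z_β = |p₁−p₂|·√(n/[p₁q₁+p₂q₂]) − z_{α/2}
    = 0.07 · √(1380/0.4663) − 1.645
    = 0.07 · 54.4010 − 1.645
    = 3.8081 − 1.645 = 2.1631 → 2.16
Power = Φ(2.16) = 0.985.

Power ≈ 0.985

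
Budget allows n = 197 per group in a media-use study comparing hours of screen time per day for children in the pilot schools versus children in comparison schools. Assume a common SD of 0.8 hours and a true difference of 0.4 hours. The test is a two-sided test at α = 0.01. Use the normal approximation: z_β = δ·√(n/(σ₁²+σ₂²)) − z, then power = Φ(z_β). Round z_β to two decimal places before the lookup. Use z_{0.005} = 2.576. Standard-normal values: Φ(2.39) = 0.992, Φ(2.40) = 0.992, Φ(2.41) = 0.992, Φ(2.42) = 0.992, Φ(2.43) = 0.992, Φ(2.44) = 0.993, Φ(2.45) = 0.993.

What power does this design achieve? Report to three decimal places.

z_β = δ·√(n/(σ₁²+σ₂²)) − z_{α/2}
    = 0.4 · √(197/1.28) − 2.576
    = 0.4 · 12.40590 − 2.576
    = 4.9624 − 2.576 = 2.3864 → 2.39
Power = Φ(2.39) = 0.992.

Power ≈ 0.992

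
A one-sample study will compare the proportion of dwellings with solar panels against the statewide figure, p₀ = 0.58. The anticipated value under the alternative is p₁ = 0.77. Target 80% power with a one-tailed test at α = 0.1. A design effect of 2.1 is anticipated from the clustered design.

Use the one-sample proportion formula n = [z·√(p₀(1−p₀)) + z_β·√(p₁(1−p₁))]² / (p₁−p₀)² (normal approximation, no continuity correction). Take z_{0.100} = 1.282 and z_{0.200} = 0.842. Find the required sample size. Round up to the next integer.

n = 57

n = [z_α·√(p₀q₀) + z_β·√(p₁q₁)]² / (p₁ − p₀)²
  = [1.282·√(0.58·0.42) + 0.842·√(0.77·0.23)]² / (0.19)²
  = [1.282·0.4936 + 0.842·0.4208]² / 0.0361
  = [0.9871]² / 0.0361
  = 26.99
Design effect: 2.1 × 26.99 = 56.68.
Round up → n = 57.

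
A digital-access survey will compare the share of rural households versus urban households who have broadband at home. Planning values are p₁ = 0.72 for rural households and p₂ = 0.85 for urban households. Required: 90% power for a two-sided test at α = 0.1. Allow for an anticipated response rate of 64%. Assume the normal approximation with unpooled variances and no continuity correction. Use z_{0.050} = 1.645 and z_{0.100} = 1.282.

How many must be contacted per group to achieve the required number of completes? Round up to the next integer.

n = (z_{α/2} + z_β)² · [p₁(1−p₁) + p₂(1−p₂)] / (p₁ − p₂)²
  = (1.645 + 1.282)² · (0.72·0.28 + 0.85·0.15) / (-0.13)²
  = (2.927)² · (0.2016 + 0.1275) / 0.0169
  = 8.5673 · 0.3291 / 0.0169
  = 166.83
Adjust for 64% response: 166.83 / 0.64 = 260.68.
Round up → n = 261 per group.

n = 261 per group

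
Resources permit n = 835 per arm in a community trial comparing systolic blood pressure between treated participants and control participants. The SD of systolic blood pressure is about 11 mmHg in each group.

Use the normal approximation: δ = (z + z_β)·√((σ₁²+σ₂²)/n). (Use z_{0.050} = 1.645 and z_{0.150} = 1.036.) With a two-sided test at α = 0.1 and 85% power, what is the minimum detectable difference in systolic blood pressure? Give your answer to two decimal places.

δ = (z_{α/2} + z_β) · √((σ₁²+σ₂²)/n)
  = (1.645 + 1.036) · √(242/835)
  = 2.681 · √0.28982
  = 2.681 · 0.5383
  = 1.4433

Minimum detectable difference ≈ 1.44 mmHg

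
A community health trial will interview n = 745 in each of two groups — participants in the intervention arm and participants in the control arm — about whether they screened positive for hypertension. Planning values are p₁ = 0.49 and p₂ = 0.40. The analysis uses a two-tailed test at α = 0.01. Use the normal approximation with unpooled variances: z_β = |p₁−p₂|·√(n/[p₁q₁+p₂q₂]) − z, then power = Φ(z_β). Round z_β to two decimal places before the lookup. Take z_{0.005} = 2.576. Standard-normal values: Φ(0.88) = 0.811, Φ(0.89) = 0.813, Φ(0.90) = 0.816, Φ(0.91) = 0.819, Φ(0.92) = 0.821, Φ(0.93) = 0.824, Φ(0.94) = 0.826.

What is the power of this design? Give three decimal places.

Power ≈ 0.824

z_β = |p₁−p₂|·√(n/[p₁q₁+p₂q₂]) − z_{α/2}
    = 0.09 · √(745/0.4899) − 2.576
    = 0.09 · 38.9964 − 2.576
    = 3.5097 − 2.576 = 0.9337 → 0.93
Power = Φ(0.93) = 0.824.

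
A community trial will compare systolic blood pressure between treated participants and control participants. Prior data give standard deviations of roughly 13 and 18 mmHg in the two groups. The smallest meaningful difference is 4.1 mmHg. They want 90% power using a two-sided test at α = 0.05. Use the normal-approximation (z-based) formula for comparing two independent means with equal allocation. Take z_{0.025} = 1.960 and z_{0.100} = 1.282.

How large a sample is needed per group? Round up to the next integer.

n = 309 per group

n = (z_{α/2} + z_β)² · (σ₁² + σ₂²) / δ²
  = (1.960 + 1.282)² · (13² + 18² = 493) / 4.1²
  = 10.5106 · 493 / 16.81
  = 308.25
Round up → n = 309 per group.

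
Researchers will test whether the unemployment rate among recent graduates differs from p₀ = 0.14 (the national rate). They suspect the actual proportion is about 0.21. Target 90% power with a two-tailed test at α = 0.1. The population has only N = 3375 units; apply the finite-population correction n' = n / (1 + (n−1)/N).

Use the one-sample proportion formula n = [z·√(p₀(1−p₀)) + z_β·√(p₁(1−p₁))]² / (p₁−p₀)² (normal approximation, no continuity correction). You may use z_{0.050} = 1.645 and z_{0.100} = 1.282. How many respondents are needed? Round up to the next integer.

n = [z_{α/2}·√(p₀q₀) + z_β·√(p₁q₁)]² / (p₁ − p₀)²
  = [1.645·√(0.14·0.86) + 1.282·√(0.21·0.79)]² / (0.07)²
  = [1.645·0.3470 + 1.282·0.4073]² / 0.0049
  = [1.0930]² / 0.0049
  = 243.79
Finite-population correction (N = 3375): 243.79 / (1 + (243.79 − 1)/3375) = 227.43.
Round up → n = 228.

n = 228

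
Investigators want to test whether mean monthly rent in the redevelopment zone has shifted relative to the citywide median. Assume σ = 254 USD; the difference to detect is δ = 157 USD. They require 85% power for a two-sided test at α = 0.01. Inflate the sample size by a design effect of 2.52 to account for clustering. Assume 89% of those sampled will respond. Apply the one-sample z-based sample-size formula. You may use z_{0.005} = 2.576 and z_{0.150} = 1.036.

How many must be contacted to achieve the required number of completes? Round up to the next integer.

n = (z_{α/2} + z_β)² · σ² / δ²
  = (2.576 + 1.036)² · 254² / 157²
  = 13.0465 · 64516 / 24649
  = 34.15
Design effect: 2.52 × 34.15 = 86.05.
Adjust for 89% response: 86.05 / 0.89 = 96.69.
Round up → n = 97.

n = 97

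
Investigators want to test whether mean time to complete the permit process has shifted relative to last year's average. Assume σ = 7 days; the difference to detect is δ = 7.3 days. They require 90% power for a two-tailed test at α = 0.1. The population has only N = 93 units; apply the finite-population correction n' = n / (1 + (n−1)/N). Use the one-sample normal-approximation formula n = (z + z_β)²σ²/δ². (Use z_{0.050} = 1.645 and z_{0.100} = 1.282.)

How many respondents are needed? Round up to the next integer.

n = 8

n = (z_{α/2} + z_β)² · σ² / δ²
  = (1.645 + 1.282)² · 7² / 7.3²
  = 8.5673 · 49 / 53.29
  = 7.88
Finite-population correction (N = 93): 7.88 / (1 + (7.88 − 1)/93) = 7.34.
Round up → n = 8.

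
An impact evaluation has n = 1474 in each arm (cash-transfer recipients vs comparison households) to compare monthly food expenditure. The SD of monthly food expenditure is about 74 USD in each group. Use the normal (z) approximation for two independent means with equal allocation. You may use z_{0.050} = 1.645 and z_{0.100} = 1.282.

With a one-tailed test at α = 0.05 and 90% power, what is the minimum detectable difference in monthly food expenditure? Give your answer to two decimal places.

Minimum detectable difference ≈ 7.98 USD

δ = (z_α + z_β) · √((σ₁²+σ₂²)/n)
  = (1.645 + 1.282) · √(10952/1474)
  = 2.927 · √7.4301
  = 2.927 · 2.7258
  = 7.9785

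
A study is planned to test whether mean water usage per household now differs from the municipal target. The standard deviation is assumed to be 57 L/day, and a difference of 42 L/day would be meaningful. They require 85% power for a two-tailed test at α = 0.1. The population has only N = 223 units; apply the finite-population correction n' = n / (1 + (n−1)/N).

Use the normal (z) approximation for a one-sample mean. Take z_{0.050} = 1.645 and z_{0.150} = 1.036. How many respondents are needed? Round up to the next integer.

n = (z_{α/2} + z_β)² · σ² / δ²
  = (1.645 + 1.036)² · 57² / 42²
  = 7.1878 · 3249 / 1764
  = 13.24
Finite-population correction (N = 223): 13.24 / (1 + (13.24 − 1)/223) = 12.55.
Round up → n = 13.

n = 13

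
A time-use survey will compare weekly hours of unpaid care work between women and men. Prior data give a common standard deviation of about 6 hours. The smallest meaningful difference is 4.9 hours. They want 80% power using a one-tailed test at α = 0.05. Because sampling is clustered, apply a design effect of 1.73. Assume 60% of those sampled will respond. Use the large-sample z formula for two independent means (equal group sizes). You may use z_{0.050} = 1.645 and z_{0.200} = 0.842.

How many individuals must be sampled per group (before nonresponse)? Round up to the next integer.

n = 54 per group

n = (z_α + z_β)² · (σ₁² + σ₂²) / δ²
  = (1.645 + 0.842)² · (2·6² = 72) / 4.9²
  = 6.1852 · 72 / 24.01
  = 18.55
Design effect: 1.73 × 18.55 = 32.09.
Adjust for 60% response: 32.09 / 0.60 = 53.48.
Round up → n = 54 per group.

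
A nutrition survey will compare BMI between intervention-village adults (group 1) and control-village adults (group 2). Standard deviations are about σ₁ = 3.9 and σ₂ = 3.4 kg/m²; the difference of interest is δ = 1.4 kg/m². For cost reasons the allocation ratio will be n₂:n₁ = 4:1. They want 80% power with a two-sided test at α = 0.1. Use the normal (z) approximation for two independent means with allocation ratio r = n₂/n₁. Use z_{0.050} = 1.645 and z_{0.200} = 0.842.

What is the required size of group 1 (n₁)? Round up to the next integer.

n₁ = (z_{α/2} + z_β)² · (σ₁² + σ₂²/r) / δ²
   = (1.645 + 0.842)² · (3.9² + 3.4²/4) / 1.4²
   = 6.1852 · (15.21 + 2.89) / 1.96
   = 6.1852 · 18.1 / 1.96
   = 57.12
Round up → n₁ = 58; n₂ = r·n₁ = 4 × 58 = 232.

n₁ = 58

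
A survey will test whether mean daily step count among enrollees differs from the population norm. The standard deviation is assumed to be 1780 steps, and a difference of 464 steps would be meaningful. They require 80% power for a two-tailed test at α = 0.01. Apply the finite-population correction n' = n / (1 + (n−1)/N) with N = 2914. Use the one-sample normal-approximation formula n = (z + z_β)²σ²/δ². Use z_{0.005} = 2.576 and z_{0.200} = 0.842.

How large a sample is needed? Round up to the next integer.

n = (z_{α/2} + z_β)² · σ² / δ²
  = (2.576 + 0.842)² · 1780² / 464²
  = 11.6827 · 3168400 / 215296
  = 171.93
Finite-population correction (N = 2914): 171.93 / (1 + (171.93 − 1)/2914) = 162.40.
Round up → n = 163.

n = 163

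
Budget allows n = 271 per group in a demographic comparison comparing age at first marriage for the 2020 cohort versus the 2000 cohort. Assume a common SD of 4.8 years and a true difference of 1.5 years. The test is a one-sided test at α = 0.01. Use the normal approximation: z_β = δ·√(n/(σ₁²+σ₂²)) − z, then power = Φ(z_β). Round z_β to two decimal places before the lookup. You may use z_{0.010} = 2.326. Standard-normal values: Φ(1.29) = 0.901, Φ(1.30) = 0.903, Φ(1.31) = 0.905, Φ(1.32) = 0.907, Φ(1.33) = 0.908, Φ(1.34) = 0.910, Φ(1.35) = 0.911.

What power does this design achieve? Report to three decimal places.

Power ≈ 0.905

z_β = δ·√(n/(σ₁²+σ₂²)) − z_α
    = 1.5 · √(271/46.08) − 2.326
    = 1.5 · 2.42509 − 2.326
    = 3.6376 − 2.326 = 1.3116 → 1.31
Power = Φ(1.31) = 0.905.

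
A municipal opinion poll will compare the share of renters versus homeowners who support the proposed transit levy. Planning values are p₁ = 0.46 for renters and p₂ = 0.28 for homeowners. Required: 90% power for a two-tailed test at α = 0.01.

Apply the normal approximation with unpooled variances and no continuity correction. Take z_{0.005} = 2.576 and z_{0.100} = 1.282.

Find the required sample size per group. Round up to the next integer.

n = (z_{α/2} + z_β)² · [p₁(1−p₁) + p₂(1−p₂)] / (p₁ − p₂)²
  = (2.576 + 1.282)² · (0.46·0.54 + 0.28·0.72) / (0.18)²
  = (3.858)² · (0.2484 + 0.2016) / 0.0324
  = 14.8842 · 0.4500 / 0.0324
  = 206.72
Round up → n = 207 per group.

n = 207 per group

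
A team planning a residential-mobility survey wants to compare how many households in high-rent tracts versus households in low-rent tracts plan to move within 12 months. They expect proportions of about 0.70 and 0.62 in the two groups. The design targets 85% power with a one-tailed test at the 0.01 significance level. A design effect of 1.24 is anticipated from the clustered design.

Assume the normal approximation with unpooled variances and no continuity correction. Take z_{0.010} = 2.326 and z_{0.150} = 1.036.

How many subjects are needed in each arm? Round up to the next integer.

n = 976 per group

n = (z_α + z_β)² · [p₁(1−p₁) + p₂(1−p₂)] / (p₁ − p₂)²
  = (2.326 + 1.036)² · (0.70·0.30 + 0.62·0.38) / (0.08)²
  = (3.362)² · (0.2100 + 0.2356) / 0.0064
  = 11.3030 · 0.4456 / 0.0064
  = 786.97
Design effect: 1.24 × 786.97 = 975.85.
Round up → n = 976 per group.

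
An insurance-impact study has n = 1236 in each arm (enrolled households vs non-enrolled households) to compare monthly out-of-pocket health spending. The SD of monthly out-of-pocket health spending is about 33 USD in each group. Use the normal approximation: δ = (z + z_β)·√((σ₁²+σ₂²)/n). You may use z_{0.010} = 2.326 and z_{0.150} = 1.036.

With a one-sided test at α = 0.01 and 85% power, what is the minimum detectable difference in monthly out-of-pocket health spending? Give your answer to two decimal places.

Minimum detectable difference ≈ 4.46 USD

δ = (z_α + z_β) · √((σ₁²+σ₂²)/n)
  = (2.326 + 1.036) · √(2178/1236)
  = 3.362 · √1.7621
  = 3.362 · 1.3275
  = 4.4629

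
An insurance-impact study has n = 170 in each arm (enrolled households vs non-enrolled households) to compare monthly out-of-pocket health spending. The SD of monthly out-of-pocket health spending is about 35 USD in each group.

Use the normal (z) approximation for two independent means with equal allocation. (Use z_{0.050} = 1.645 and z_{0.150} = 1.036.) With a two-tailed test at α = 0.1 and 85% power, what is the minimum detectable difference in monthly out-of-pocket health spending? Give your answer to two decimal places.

δ = (z_{α/2} + z_β) · √((σ₁²+σ₂²)/n)
  = (1.645 + 1.036) · √(2450/170)
  = 2.681 · √14.4118
  = 2.681 · 3.7963
  = 10.1778

Minimum detectable difference ≈ 10.18 USD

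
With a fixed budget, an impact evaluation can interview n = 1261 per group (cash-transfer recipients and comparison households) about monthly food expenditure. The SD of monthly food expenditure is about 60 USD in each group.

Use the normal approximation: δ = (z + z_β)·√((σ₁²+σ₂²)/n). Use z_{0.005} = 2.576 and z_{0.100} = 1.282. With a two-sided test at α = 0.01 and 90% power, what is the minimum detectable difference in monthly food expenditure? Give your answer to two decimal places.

δ = (z_{α/2} + z_β) · √((σ₁²+σ₂²)/n)
  = (2.576 + 1.282) · √(7200/1261)
  = 3.858 · √5.7098
  = 3.858 · 2.3895
  = 9.2187

Minimum detectable difference ≈ 9.22 USD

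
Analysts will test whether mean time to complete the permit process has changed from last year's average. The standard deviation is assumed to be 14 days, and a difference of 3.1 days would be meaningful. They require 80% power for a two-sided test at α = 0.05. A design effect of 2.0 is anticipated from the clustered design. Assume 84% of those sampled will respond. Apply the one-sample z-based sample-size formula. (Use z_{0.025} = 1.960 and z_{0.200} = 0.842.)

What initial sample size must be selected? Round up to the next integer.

n = (z_{α/2} + z_β)² · σ² / δ²
  = (1.960 + 0.842)² · 14² / 3.1²
  = 7.8512 · 196 / 9.61
  = 160.13
Design effect: 2.0 × 160.13 = 320.26.
Adjust for 84% response: 320.26 / 0.84 = 381.26.
Round up → n = 382.

n = 382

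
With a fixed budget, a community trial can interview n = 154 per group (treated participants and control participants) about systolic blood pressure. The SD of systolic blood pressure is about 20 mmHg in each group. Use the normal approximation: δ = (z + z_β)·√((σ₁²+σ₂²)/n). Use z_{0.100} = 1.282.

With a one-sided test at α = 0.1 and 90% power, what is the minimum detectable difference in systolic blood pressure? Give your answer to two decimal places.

Minimum detectable difference ≈ 5.84 mmHg

δ = (z_α + z_β) · √((σ₁²+σ₂²)/n)
  = (1.282 + 1.282) · √(800/154)
  = 2.564 · √5.1948
  = 2.564 · 2.2792
  = 5.8439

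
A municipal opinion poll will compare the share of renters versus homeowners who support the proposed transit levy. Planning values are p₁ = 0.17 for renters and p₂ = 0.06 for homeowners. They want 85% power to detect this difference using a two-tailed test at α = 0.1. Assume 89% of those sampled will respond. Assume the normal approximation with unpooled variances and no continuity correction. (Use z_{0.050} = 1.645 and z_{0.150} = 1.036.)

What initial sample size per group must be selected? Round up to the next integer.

n = 132 per group

n = (z_{α/2} + z_β)² · [p₁(1−p₁) + p₂(1−p₂)] / (p₁ − p₂)²
  = (1.645 + 1.036)² · (0.17·0.83 + 0.06·0.94) / (0.11)²
  = (2.681)² · (0.1411 + 0.0564) / 0.0121
  = 7.1878 · 0.1975 / 0.0121
  = 117.32
Adjust for 89% response: 117.32 / 0.89 = 131.82.
Round up → n = 132 per group.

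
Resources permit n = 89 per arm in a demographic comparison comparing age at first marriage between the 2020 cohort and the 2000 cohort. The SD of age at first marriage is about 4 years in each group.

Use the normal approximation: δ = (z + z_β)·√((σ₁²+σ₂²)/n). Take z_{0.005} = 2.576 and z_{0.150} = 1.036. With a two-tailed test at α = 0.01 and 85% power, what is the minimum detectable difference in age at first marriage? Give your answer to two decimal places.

Minimum detectable difference ≈ 2.17 years

δ = (z_{α/2} + z_β) · √((σ₁²+σ₂²)/n)
  = (2.576 + 1.036) · √(32/89)
  = 3.612 · √0.35955
  = 3.612 · 0.5996
  = 2.1658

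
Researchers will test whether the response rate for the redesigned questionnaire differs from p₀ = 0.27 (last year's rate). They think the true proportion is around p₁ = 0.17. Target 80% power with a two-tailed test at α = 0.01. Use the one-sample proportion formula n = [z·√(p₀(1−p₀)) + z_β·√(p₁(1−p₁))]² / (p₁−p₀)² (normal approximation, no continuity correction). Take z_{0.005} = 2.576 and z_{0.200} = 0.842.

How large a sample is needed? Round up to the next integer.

n = [z_{α/2}·√(p₀q₀) + z_β·√(p₁q₁)]² / (p₁ − p₀)²
  = [2.576·√(0.27·0.73) + 0.842·√(0.17·0.83)]² / (-0.10)²
  = [2.576·0.4440 + 0.842·0.3756]² / 0.0100
  = [1.4599]² / 0.0100
  = 213.14
Round up → n = 214.

n = 214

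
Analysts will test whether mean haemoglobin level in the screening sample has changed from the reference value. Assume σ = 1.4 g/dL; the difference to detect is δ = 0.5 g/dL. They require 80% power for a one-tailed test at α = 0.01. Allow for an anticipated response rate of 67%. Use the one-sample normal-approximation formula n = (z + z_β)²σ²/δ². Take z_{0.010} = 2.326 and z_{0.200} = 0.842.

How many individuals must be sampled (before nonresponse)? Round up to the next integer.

n = (z_α + z_β)² · σ² / δ²
  = (2.326 + 0.842)² · 1.4² / 0.5²
  = 10.0362 · 1.96 / 0.25
  = 78.68
Adjust for 67% response: 78.68 / 0.67 = 117.44.
Round up → n = 118.

n = 118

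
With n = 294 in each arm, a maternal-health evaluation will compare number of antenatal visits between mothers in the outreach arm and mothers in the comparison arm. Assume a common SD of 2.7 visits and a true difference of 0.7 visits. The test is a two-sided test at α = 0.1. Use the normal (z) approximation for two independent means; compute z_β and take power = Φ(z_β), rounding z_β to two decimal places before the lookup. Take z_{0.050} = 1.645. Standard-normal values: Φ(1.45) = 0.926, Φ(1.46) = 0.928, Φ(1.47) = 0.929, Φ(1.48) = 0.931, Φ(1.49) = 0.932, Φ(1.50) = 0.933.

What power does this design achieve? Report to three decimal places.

Power ≈ 0.933

z_β = δ·√(n/(σ₁²+σ₂²)) − z_{α/2}
    = 0.7 · √(294/14.58) − 1.645
    = 0.7 · 4.49050 − 1.645
    = 3.1434 − 1.645 = 1.4984 → 1.50
Power = Φ(1.50) = 0.933.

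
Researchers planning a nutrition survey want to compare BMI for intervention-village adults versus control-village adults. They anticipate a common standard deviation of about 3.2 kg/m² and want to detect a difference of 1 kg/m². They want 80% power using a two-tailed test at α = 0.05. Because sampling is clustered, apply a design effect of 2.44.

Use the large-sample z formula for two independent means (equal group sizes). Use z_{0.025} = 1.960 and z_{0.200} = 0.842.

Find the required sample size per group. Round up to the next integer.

n = 393 per group

n = (z_{α/2} + z_β)² · (σ₁² + σ₂²) / δ²
  = (1.960 + 0.842)² · (2·3.2² = 20.48) / 1²
  = 7.8512 · 20.48 / 1
  = 160.79
Design effect: 2.44 × 160.79 = 392.33.
Round up → n = 393 per group.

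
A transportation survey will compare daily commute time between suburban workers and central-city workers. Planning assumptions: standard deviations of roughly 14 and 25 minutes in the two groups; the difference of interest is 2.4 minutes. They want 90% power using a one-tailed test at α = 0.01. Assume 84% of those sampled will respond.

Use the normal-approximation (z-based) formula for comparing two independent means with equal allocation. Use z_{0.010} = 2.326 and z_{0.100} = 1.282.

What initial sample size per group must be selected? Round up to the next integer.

n = 2209 per group

n = (z_α + z_β)² · (σ₁² + σ₂²) / δ²
  = (2.326 + 1.282)² · (14² + 25² = 821) / 2.4²
  = 13.0177 · 821 / 5.76
  = 1855.47
Adjust for 84% response: 1855.47 / 0.84 = 2208.89.
Round up → n = 2209 per group.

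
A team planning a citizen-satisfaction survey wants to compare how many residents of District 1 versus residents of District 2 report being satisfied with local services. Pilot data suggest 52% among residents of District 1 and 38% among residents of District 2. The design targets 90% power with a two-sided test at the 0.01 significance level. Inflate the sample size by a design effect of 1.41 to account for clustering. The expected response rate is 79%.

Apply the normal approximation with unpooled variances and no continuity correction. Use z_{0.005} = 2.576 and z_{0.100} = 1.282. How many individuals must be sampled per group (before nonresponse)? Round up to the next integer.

n = (z_{α/2} + z_β)² · [p₁(1−p₁) + p₂(1−p₂)] / (p₁ − p₂)²
  = (2.576 + 1.282)² · (0.52·0.48 + 0.38·0.62) / (0.14)²
  = (3.858)² · (0.2496 + 0.2356) / 0.0196
  = 14.8842 · 0.4852 / 0.0196
  = 368.46
Design effect: 1.41 × 368.46 = 519.53.
Adjust for 79% response: 519.53 / 0.79 = 657.63.
Round up → n = 658 per group.

n = 658 per group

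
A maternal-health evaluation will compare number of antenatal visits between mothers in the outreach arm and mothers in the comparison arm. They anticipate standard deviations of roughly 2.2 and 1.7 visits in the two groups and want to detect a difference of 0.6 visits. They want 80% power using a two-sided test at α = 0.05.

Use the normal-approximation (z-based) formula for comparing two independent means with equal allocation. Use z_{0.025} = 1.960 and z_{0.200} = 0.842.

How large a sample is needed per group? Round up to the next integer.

n = (z_{α/2} + z_β)² · (σ₁² + σ₂²) / δ²
  = (1.960 + 0.842)² · (2.2² + 1.7² = 7.73) / 0.6²
  = 7.8512 · 7.73 / 0.36
  = 168.58
Round up → n = 169 per group.

n = 169 per group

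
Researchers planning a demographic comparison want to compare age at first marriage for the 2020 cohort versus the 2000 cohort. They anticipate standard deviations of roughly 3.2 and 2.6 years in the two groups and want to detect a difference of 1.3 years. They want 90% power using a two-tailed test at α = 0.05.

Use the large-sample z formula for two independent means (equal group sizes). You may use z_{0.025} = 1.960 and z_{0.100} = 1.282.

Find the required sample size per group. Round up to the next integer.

n = (z_{α/2} + z_β)² · (σ₁² + σ₂²) / δ²
  = (1.960 + 1.282)² · (3.2² + 2.6² = 17) / 1.3²
  = 10.5106 · 17 / 1.69
  = 105.73
Round up → n = 106 per group.

n = 106 per group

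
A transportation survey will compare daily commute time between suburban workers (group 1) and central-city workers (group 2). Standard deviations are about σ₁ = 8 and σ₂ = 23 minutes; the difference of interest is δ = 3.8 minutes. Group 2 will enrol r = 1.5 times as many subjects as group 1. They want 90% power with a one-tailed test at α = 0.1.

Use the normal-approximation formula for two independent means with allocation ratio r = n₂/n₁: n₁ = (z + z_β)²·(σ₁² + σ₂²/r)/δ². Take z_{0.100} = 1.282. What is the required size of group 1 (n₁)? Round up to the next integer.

n₁ = (z_α + z_β)² · (σ₁² + σ₂²/r) / δ²
   = (1.282 + 1.282)² · (8² + 23²/1.5) / 3.8²
   = 6.5741 · (64 + 352.6667) / 14.44
   = 6.5741 · 416.6667 / 14.44
   = 189.70
Round up → n₁ = 190; n₂ = r·n₁ = 1.5 × 190 = 285.

n₁ = 190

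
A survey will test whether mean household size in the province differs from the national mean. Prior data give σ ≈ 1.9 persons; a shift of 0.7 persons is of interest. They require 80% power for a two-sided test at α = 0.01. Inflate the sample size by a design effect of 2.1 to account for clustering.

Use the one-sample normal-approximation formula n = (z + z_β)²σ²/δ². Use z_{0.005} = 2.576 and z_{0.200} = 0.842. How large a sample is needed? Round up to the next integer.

n = (z_{α/2} + z_β)² · σ² / δ²
  = (2.576 + 0.842)² · 1.9² / 0.7²
  = 11.6827 · 3.61 / 0.49
  = 86.07
Design effect: 2.1 × 86.07 = 180.75.
Round up → n = 181.

n = 181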